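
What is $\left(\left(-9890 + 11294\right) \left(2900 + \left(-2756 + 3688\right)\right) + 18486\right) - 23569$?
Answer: $5375045$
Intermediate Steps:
$\left(\left(-9890 + 11294\right) \left(2900 + \left(-2756 + 3688\right)\right) + 18486\right) - 23569 = \left(1404 \left(2900 + 932\right) + 18486\right) - 23569 = \left(1404 \cdot 3832 + 18486\right) - 23569 = \left(5380128 + 18486\right) - 23569 = 5398614 - 23569 = 5375045$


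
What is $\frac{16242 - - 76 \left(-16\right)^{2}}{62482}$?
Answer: $\frac{17849}{31241} \approx 0.57133$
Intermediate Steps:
$\frac{16242 - - 76 \left(-16\right)^{2}}{62482} = \left(16242 - \left(-76\right) 256\right) \frac{1}{62482} = \left(16242 - -19456\right) \frac{1}{62482} = \left(16242 + 19456\right) \frac{1}{62482} = 35698 \cdot \frac{1}{62482} = \frac{17849}{31241}$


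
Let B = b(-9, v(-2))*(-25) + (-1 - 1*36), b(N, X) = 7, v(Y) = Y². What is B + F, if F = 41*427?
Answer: 17295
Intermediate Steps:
B = -212 (B = 7*(-25) + (-1 - 1*36) = -175 + (-1 - 36) = -175 - 37 = -212)
F = 17507
B + F = -212 + 17507 = 17295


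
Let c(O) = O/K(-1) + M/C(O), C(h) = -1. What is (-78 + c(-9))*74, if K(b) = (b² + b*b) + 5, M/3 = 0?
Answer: -41070/7 ≈ -5867.1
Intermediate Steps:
M = 0 (M = 3*0 = 0)
K(b) = 5 + 2*b² (K(b) = (b² + b²) + 5 = 2*b² + 5 = 5 + 2*b²)
c(O) = O/7 (c(O) = O/(5 + 2*(-1)²) + 0/(-1) = O/(5 + 2*1) + 0*(-1) = O/(5 + 2) + 0 = O/7 + 0 = O/7)
(-78 + c(-9))*74 = (-78 + (⅐)*(-9))*74 = (-78 - 9/7)*74 = -555/7*74 = -41070/7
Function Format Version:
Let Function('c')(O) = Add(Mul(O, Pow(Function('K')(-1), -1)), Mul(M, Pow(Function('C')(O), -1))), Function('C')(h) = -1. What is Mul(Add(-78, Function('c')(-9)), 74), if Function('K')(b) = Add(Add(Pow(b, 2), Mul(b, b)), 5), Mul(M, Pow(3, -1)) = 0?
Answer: Rational(-41070, 7) ≈ -5867.1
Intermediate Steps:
M = 0 (M = Mul(3, 0) = 0)
Function('K')(b) = Add(5, Mul(2, Pow(b, 2))) (Function('K')(b) = Add(Add(Pow(b, 2), Pow(b, 2)), 5) = Add(Mul(2, Pow(b, 2)), 5) = Add(5, Mul(2, Pow(b, 2))))
Function('c')(O) = Mul(Rational(1, 7), O) (Function('c')(O) = Add(Mul(O, Pow(Add(5, Mul(2, Pow(-1, 2))), -1)), Mul(0, Pow(-1, -1))) = Add(Mul(O, Pow(Add(5, Mul(2, 1)), -1)), Mul(0, -1)) = Add(Mul(O, Pow(Add(5, 2), -1)), 0) = Add(Mul(O, Pow(7, -1)), 0) = Add(Mul(O, Rational(1, 7)), 0) = Add(Mul(Rational(1, 7), O), 0) = Mul(Rational(1, 7), O))
Mul(Add(-78, Function('c')(-9)), 74) = Mul(Add(-78, Mul(Rational(1, 7), -9)), 74) = Mul(Add(-78, Rational(-9, 7)), 74) = Mul(Rational(-555, 7), 74) = Rational(-41070, 7)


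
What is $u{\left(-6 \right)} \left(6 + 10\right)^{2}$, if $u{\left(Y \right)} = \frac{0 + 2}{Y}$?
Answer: $- \frac{256}{3} \approx -85.333$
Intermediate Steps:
$u{\left(Y \right)} = \frac{2}{Y}$
$u{\left(-6 \right)} \left(6 + 10\right)^{2} = \frac{2}{-6} \left(6 + 10\right)^{2} = 2 \left(- \frac{1}{6}\right) 16^{2} = \left(- \frac{1}{3}\right) 256 = - \frac{256}{3}$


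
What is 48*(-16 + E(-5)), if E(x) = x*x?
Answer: 432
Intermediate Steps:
E(x) = x²
48*(-16 + E(-5)) = 48*(-16 + (-5)²) = 48*(-16 + 25) = 48*9 = 432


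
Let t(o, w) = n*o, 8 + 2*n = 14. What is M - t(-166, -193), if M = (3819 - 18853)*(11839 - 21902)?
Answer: 151287640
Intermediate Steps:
n = 3 (n = -4 + (1/2)*14 = -4 + 7 = 3)
t(o, w) = 3*o
M = 151287142 (M = -15034*(-10063) = 151287142)
M - t(-166, -193) = 151287142 - 3*(-166) = 151287142 - 1*(-498) = 151287142 + 498 = 151287640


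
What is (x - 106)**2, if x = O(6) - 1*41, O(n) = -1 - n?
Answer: 23716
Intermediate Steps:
x = -48 (x = (-1 - 1*6) - 1*41 = (-1 - 6) - 41 = -7 - 41 = -48)
(x - 106)**2 = (-48 - 106)**2 = (-154)**2 = 23716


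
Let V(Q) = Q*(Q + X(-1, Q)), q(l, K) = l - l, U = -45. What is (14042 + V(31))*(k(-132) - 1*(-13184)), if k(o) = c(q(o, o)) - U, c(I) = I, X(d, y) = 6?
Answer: 200935281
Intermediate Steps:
q(l, K) = 0
k(o) = 45 (k(o) = 0 - 1*(-45) = 0 + 45 = 45)
V(Q) = Q*(6 + Q) (V(Q) = Q*(Q + 6) = Q*(6 + Q))
(14042 + V(31))*(k(-132) - 1*(-13184)) = (14042 + 31*(6 + 31))*(45 - 1*(-13184)) = (14042 + 31*37)*(45 + 13184) = (14042 + 1147)*13229 = 15189*13229 = 200935281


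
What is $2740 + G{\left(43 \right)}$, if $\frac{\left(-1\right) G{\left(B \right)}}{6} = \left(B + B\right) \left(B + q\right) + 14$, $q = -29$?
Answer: $-4568$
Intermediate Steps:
$G{\left(B \right)} = -84 - 12 B \left(-29 + B\right)$ ($G{\left(B \right)} = - 6 \left(\left(B + B\right) \left(B - 29\right) + 14\right) = - 6 \left(2 B \left(-29 + B\right) + 14\right) = - 6 \left(14 + 2 B \left(-29 + B\right)\right) = -84 - 12 B \left(-29 + B\right)$)
$2740 + G{\left(43 \right)} = 2740 - \left(-14880 + 22188\right) = 2740 - 7308 = -4568$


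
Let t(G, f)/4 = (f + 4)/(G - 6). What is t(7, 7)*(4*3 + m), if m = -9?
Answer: 132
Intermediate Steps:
t(G, f) = 4*(4 + f)/(-6 + G) (t(G, f) = 4*((f + 4)/(G - 6)) = 4*((4 + f)/(-6 + G)) = 4*(4 + f)/(-6 + G))
t(7, 7)*(4*3 + m) = (4*(4 + 7)/(-6 + 7))*(4*3 - 9) = (4*11/1)*(12 - 9) = (4*1*11)*3 = 44*3 = 132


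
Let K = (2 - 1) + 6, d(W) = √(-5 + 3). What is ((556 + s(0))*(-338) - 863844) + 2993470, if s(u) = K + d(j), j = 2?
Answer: 1939332 - 338*I*√2 ≈ 1.9393e+6 - 478.0*I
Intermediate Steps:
d(W) = I*√2 (d(W) = √(-2) = I*√2)
K = 7 (K = 1 + 6 = 7)
s(u) = 7 + I*√2
((556 + s(0))*(-338) - 863844) + 2993470 = ((556 + (7 + I*√2))*(-338) - 863844) + 2993470 = ((563 + I*√2)*(-338) - 863844) + 2993470 = ((-190294 - 338*I*√2) - 863844) + 2993470 = (-1054138 - 338*I*√2) + 2993470 = 1939332 - 338*I*√2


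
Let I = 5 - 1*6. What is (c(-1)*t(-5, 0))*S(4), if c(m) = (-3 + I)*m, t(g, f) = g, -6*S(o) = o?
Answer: 40/3 ≈ 13.333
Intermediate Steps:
S(o) = -o/6
I = -1 (I = 5 - 6 = -1)
c(m) = -4*m (c(m) = (-3 - 1)*m = -4*m)
(c(-1)*t(-5, 0))*S(4) = (-4*(-1)*(-5))*(-⅙*4) = (4*(-5))*(-⅔) = -20*(-⅔) = 40/3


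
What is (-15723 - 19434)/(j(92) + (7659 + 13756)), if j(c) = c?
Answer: -11719/7169 ≈ -1.6347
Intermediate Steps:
(-15723 - 19434)/(j(92) + (7659 + 13756)) = (-15723 - 19434)/(92 + (7659 + 13756)) = -35157/(92 + 21415) = -35157/21507 = -35157*1/21507 = -11719/7169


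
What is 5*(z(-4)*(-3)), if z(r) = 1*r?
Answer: 60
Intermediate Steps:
z(r) = r
5*(z(-4)*(-3)) = 5*(-4*(-3)) = 5*12 = 60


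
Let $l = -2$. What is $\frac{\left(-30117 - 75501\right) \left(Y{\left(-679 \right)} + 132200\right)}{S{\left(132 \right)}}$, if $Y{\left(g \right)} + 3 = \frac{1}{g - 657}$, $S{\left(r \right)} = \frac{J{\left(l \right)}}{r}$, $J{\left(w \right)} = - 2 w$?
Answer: $- \frac{307786763510127}{668} \approx -4.6076 \cdot 10^{11}$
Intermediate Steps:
$S{\left(r \right)} = \frac{4}{r}$ ($S{\left(r \right)} = \frac{\left(-2\right) \left(-2\right)}{r} = \frac{4}{r}$)
$Y{\left(g \right)} = -3 + \frac{1}{-657 + g}$ ($Y{\left(g \right)} = -3 + \frac{1}{g - 657} = -3 + \frac{1}{-657 + g}$)
$\frac{\left(-30117 - 75501\right) \left(Y{\left(-679 \right)} + 132200\right)}{S{\left(132 \right)}} = \frac{\left(-30117 - 75501\right) \left(\frac{1972 - -2037}{-657 - 679} + 132200\right)}{4 \cdot \frac{1}{132}} = \frac{\left(-105618\right) \left(\frac{1972 + 2037}{-1336} + 132200\right)}{4 \cdot \frac{1}{132}} = - 105618 \left(\left(- \frac{1}{1336}\right) 4009 + 132200\right) \frac{1}{\frac{1}{33}} = - 105618 \left(- \frac{4009}{1336} + 132200\right) 33 = \left(-105618\right) \frac{176615191}{1336} \cdot 33 = \left(- \frac{9326871621519}{668}\right) 33 = - \frac{307786763510127}{668}$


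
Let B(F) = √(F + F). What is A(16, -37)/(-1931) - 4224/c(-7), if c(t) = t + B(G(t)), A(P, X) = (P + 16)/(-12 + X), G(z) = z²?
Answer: -57095776/94619 - 4224*√2/7 ≈ -1456.8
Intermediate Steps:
A(P, X) = (16 + P)/(-12 + X)
B(F) = √2*√F (B(F) = √(2*F) = √2*√F)
c(t) = t + √2*√(t²)
A(16, -37)/(-1931) - 4224/c(-7) = ((16 + 16)/(-12 - 37))/(-1931) - 4224/(-7 + √2*√((-7)²)) = (32/(-49))*(-1/1931) - 4224/(-7 + √2*√49) = -1/49*32*(-1/1931) - 4224/(-7 + √2*7) = -32/49*(-1/1931) - 4224/(-7 + 7*√2) = 32/94619 - 4224/(-7 + 7*√2)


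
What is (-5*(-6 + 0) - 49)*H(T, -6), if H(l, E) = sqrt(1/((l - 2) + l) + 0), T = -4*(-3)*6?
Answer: -19*sqrt(142)/142 ≈ -1.5944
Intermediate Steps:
T = 72 (T = 12*6 = 72)
H(l, E) = sqrt(1/(-2 + 2*l)) (H(l, E) = sqrt(1/((-2 + l) + l) + 0) = sqrt(1/(-2 + 2*l) + 0) = sqrt(1/(-2 + 2*l)))
(-5*(-6 + 0) - 49)*H(T, -6) = (-5*(-6 + 0) - 49)*(sqrt(2)*sqrt(1/(-1 + 72))/2) = (-5*(-6) - 49)*(sqrt(2)*sqrt(1/71)/2) = (30 - 49)*(sqrt(2)*sqrt(1/71)/2) = -19*sqrt(2)*sqrt(71)/71/2 = -19*sqrt(142)/142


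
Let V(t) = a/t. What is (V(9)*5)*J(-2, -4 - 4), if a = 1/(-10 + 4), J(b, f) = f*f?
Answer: -160/27 ≈ -5.9259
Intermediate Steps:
J(b, f) = f**2
a = -1/6 (a = 1/(-6) = -1/6 ≈ -0.16667)
V(t) = -1/(6*t)
(V(9)*5)*J(-2, -4 - 4) = (-1/6/9*5)*(-4 - 4)**2 = (-1/6*1/9*5)*(-8)**2 = -1/54*5*64 = -5/54*64 = -160/27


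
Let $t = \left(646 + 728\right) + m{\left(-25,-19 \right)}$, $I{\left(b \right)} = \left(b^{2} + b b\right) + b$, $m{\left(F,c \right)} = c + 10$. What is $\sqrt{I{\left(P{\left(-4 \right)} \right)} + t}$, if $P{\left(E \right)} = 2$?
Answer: $5 \sqrt{55} \approx 37.081$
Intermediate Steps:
$m{\left(F,c \right)} = 10 + c$
$I{\left(b \right)} = b + 2 b^{2}$ ($I{\left(b \right)} = \left(b^{2} + b^{2}\right) + b = 2 b^{2} + b = b + 2 b^{2}$)
$t = 1365$ ($t = \left(646 + 728\right) + \left(10 - 19\right) = 1374 - 9 = 1365$)
$\sqrt{I{\left(P{\left(-4 \right)} \right)} + t} = \sqrt{2 \left(1 + 2 \cdot 2\right) + 1365} = \sqrt{2 \left(1 + 4\right) + 1365} = \sqrt{2 \cdot 5 + 1365} = \sqrt{10 + 1365} = \sqrt{1375} = 5 \sqrt{55}$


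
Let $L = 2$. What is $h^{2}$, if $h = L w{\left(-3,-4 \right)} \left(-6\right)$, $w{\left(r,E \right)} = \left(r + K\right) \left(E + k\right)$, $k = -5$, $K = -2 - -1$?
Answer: $186624$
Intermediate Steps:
$K = -1$ ($K = -2 + 1 = -1$)
$w{\left(r,E \right)} = \left(-1 + r\right) \left(-5 + E\right)$ ($w{\left(r,E \right)} = \left(r - 1\right) \left(E - 5\right) = \left(-1 + r\right) \left(-5 + E\right)$)
$h = -432$ ($h = 2 \left(5 - -4 - -15 - -12\right) \left(-6\right) = 2 \left(5 + 4 + 15 + 12\right) \left(-6\right) = 2 \cdot 36 \left(-6\right) = 72 \left(-6\right) = -432$)
$h^{2} = \left(-432\right)^{2} = 186624$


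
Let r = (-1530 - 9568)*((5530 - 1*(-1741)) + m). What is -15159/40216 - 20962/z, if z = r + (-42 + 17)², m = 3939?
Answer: -1885057182053/5003190318280 ≈ -0.37677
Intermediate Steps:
r = -124408580 (r = (-1530 - 9568)*((5530 - 1*(-1741)) + 3939) = -11098*((5530 + 1741) + 3939) = -11098*(7271 + 3939) = -11098*11210 = -124408580)
z = -124407955 (z = -124408580 + (-42 + 17)² = -124408580 + (-25)² = -124408580 + 625 = -124407955)
-15159/40216 - 20962/z = -15159/40216 - 20962/(-124407955) = -15159*1/40216 - 20962*(-1/124407955) = -15159/40216 + 20962/124407955 = -1885057182053/5003190318280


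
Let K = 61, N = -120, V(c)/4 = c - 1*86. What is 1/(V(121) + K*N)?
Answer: -1/7180 ≈ -0.00013928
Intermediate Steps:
V(c) = -344 + 4*c (V(c) = 4*(c - 1*86) = 4*(c - 86) = 4*(-86 + c) = -344 + 4*c)
1/(V(121) + K*N) = 1/((-344 + 4*121) + 61*(-120)) = 1/((-344 + 484) - 7320) = 1/(140 - 7320) = 1/(-7180) = -1/7180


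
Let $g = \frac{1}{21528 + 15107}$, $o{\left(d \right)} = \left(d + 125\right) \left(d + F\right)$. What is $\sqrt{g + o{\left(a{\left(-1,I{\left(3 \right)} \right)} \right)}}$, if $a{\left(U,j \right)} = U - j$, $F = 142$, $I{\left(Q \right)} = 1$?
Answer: $\frac{\sqrt{23111361971135}}{36635} \approx 131.23$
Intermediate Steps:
$o{\left(d \right)} = \left(125 + d\right) \left(142 + d\right)$ ($o{\left(d \right)} = \left(d + 125\right) \left(d + 142\right) = \left(125 + d\right) \left(142 + d\right)$)
$g = \frac{1}{36635} \approx 2.7296 \cdot 10^{-5}$
$\sqrt{g + o{\left(a{\left(-1,I{\left(3 \right)} \right)} \right)}} = \sqrt{\frac{1}{36635} + \left(17750 + \left(-1 - 1\right)^{2} + 267 \left(-1 - 1\right)\right)} = \sqrt{\frac{1}{36635} + \left(17750 + \left(-2\right)^{2} + 267 \left(-2\right)\right)} = \sqrt{\frac{1}{36635} + \left(17750 + 4 - 534\right)} = \sqrt{\frac{1}{36635} + 17220} = \sqrt{\frac{630854701}{36635}} = \frac{\sqrt{23111361971135}}{36635}$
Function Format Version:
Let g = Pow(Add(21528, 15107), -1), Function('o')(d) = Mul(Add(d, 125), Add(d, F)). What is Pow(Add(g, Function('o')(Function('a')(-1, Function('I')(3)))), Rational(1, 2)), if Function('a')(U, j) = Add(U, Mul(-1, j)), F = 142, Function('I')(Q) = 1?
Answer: Mul(Rational(1, 36635), Pow(23111361971135, Rational(1, 2))) ≈ 131.23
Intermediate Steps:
Function('o')(d) = Mul(Add(125, d), Add(142, d)) (Function('o')(d) = Mul(Add(d, 125), Add(d, 142)) = Mul(Add(125, d), Add(142, d)))
g = Rational(1, 36635) (g = Pow(36635, -1) = Rational(1, 36635) ≈ 2.7296e-5)
Pow(Add(g, Function('o')(Function('a')(-1, Function('I')(3)))), Rational(1, 2)) = Pow(Add(Rational(1, 36635), Add(17750, Pow(Add(-1, Mul(-1, 1)), 2), Mul(267, Add(-1, Mul(-1, 1))))), Rational(1, 2)) = Pow(Add(Rational(1, 36635), Add(17750, Pow(Add(-1, -1), 2), Mul(267, Add(-1, -1)))), Rational(1, 2)) = Pow(Add(Rational(1, 36635), Add(17750, Pow(-2, 2), Mul(267, -2))), Rational(1, 2)) = Pow(Add(Rational(1, 36635), Add(17750, 4, -534)), Rational(1, 2)) = Pow(Add(Rational(1, 36635), 17220), Rational(1, 2)) = Pow(Rational(630854701, 36635), Rational(1, 2)) = Mul(Rational(1, 36635), Pow(23111361971135, Rational(1, 2)))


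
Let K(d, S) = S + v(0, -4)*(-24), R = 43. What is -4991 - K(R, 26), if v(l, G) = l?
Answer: -5017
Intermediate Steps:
K(d, S) = S (K(d, S) = S + 0*(-24) = S + 0 = S)
-4991 - K(R, 26) = -4991 - 1*26 = -4991 - 26 = -5017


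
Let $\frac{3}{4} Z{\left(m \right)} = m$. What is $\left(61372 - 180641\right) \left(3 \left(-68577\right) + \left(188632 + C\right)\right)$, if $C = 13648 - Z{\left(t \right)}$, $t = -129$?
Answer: $391083051$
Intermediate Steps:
$Z{\left(m \right)} = \frac{4 m}{3}$
$C = 13820$ ($C = 13648 - \frac{4}{3} \left(-129\right) = 13648 - -172 = 13648 + 172 = 13820$)
$\left(61372 - 180641\right) \left(3 \left(-68577\right) + \left(188632 + C\right)\right) = \left(61372 - 180641\right) \left(3 \left(-68577\right) + \left(188632 + 13820\right)\right) = - 119269 \left(-205731 + 202452\right) = \left(-119269\right) \left(-3279\right) = 391083051$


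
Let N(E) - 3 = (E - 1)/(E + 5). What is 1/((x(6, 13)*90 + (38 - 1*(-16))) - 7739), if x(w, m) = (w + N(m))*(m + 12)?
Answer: 1/14065 ≈ 7.1098e-5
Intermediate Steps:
N(E) = 3 + (-1 + E)/(5 + E) (N(E) = 3 + (E - 1)/(E + 5) = 3 + (-1 + E)/(5 + E))
x(w, m) = (12 + m)*(w + 2*(7 + 2*m)/(5 + m)) (x(w, m) = (w + 2*(7 + 2*m)/(5 + m))*(m + 12) = (w + 2*(7 + 2*m)/(5 + m))*(12 + m) = (12 + m)*(w + 2*(7 + 2*m)/(5 + m)))
1/((x(6, 13)*90 + (38 - 1*(-16))) - 7739) = 1/((((168 + 48*13 + 2*13*(7 + 2*13) + 6*(5 + 13)*(12 + 13))/(5 + 13))*90 + (38 - 1*(-16))) - 7739) = 1/((((168 + 624 + 2*13*(7 + 26) + 6*18*25)/18)*90 + (38 + 16)) - 7739) = 1/((((168 + 624 + 2*13*33 + 2700)/18)*90 + 54) - 7739) = 1/((((168 + 624 + 858 + 2700)/18)*90 + 54) - 7739) = 1/((((1/18)*4350)*90 + 54) - 7739) = 1/(((725/3)*90 + 54) - 7739) = 1/((21750 + 54) - 7739) = 1/(21804 - 7739) = 1/14065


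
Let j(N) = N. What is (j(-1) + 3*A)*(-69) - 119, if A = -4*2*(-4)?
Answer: -6674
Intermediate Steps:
A = 32 (A = -8*(-4) = 32)
(j(-1) + 3*A)*(-69) - 119 = (-1 + 3*32)*(-69) - 119 = (-1 + 96)*(-69) - 119 = 95*(-69) - 119 = -6555 - 119 = -6674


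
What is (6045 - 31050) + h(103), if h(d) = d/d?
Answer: -25004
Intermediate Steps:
h(d) = 1
(6045 - 31050) + h(103) = (6045 - 31050) + 1 = -25005 + 1 = -25004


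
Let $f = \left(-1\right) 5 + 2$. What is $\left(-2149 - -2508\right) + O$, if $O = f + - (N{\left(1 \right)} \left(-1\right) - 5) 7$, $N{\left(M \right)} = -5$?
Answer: $356$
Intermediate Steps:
$f = -3$ ($f = -5 + 2 = -3$)
$O = -3$ ($O = -3 + - (\left(-5\right) \left(-1\right) - 5) 7 = -3 + - (5 - 5) 7 = -3 + \left(-1\right) 0 \cdot 7 = -3 + 0 \cdot 7 = -3 + 0 = -3$)
$\left(-2149 - -2508\right) + O = \left(-2149 - -2508\right) - 3 = \left(-2149 + 2508\right) - 3 = 359 - 3 = 356$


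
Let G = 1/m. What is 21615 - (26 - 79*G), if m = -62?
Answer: 1338439/62 ≈ 21588.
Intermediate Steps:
G = -1/62 (G = 1/(-62) = -1/62 ≈ -0.016129)
21615 - (26 - 79*G) = 21615 - (26 - 79*(-1/62)) = 21615 - (26 + 79/62) = 21615 - 1*1691/62 = 21615 - 1691/62 = 1338439/62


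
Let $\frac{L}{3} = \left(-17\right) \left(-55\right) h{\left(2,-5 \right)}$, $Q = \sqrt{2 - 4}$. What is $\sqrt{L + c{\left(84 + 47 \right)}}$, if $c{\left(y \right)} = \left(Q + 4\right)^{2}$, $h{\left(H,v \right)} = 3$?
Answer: $\sqrt{8429 + 8 i \sqrt{2}} \approx 91.81 + 0.0616 i$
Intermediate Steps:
$Q = i \sqrt{2}$ ($Q = \sqrt{-2} = i \sqrt{2} \approx 1.4142 i$)
$c{\left(y \right)} = \left(4 + i \sqrt{2}\right)^{2}$ ($c{\left(y \right)} = \left(i \sqrt{2} + 4\right)^{2} = \left(4 + i \sqrt{2}\right)^{2}$)
$L = 8415$ ($L = 3 \left(-17\right) \left(-55\right) 3 = 3 \cdot 935 \cdot 3 = 3 \cdot 2805 = 8415$)
$\sqrt{L + c{\left(84 + 47 \right)}} = \sqrt{8415 + \left(4 + i \sqrt{2}\right)^{2}}$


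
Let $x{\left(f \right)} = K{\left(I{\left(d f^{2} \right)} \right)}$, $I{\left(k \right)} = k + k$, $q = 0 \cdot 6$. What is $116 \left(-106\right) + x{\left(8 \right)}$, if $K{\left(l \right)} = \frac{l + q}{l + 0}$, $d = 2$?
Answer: $-12295$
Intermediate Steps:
$q = 0$
$I{\left(k \right)} = 2 k$
$K{\left(l \right)} = 1$ ($K{\left(l \right)} = \frac{l + 0}{l + 0} = \frac{l}{l} = 1$)
$x{\left(f \right)} = 1$
$116 \left(-106\right) + x{\left(8 \right)} = 116 \left(-106\right) + 1 = -12296 + 1 = -12295$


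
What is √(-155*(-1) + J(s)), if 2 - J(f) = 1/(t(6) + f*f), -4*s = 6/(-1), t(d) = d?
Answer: √170841/33 ≈ 12.525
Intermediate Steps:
s = 3/2 (s = -3/(2*(-1)) = -3*(-1)/2 = -¼*(-6) = 3/2 ≈ 1.5000)
J(f) = 2 - 1/(6 + f²) (J(f) = 2 - 1/(6 + f*f) = 2 - 1/(6 + f²))
√(-155*(-1) + J(s)) = √(-155*(-1) + (11 + 2*(3/2)²)/(6 + (3/2)²)) = √(155 + (11 + 2*(9/4))/(6 + 9/4)) = √(155 + (11 + 9/2)/(33/4)) = √(155 + (4/33)*(31/2)) = √(155 + 62/33) = √(5177/33) = √170841/33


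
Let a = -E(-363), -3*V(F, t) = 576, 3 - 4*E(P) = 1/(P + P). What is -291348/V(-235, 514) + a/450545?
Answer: 3970777881607/2616765360 ≈ 1517.4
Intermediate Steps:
E(P) = ¾ - 1/(8*P) (E(P) = ¾ - 1/(4*(P + P)) = ¾ - 1/(2*P)/4 = ¾ - 1/(8*P))
V(F, t) = -192 (V(F, t) = -⅓*576 = -192)
a = -2179/2904 (a = -(-1 + 6*(-363))/(8*(-363)) = -(-1)*(-1 - 2178)/(8*363) = -(-1)*(-2179)/(8*363) = -1*2179/2904 = -2179/2904 ≈ -0.75034)
-291348/V(-235, 514) + a/450545 = -291348/(-192) - 2179/2904/450545 = -291348*(-1/192) - 2179/2904*1/450545 = 24279/16 - 2179/1308382680 = 3970777881607/2616765360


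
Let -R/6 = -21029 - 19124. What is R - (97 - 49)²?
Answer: 238614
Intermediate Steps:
R = 240918 (R = -6*(-21029 - 19124) = -6*(-40153) = 240918)
R - (97 - 49)² = 240918 - (97 - 49)² = 240918 - 1*48² = 240918 - 1*2304 = 240918 - 2304 = 238614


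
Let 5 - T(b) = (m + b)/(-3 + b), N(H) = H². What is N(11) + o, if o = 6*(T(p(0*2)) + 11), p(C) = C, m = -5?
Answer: 207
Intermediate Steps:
T(b) = 5 - (-5 + b)/(-3 + b)
o = 86 (o = 6*(2*(-5 + 2*(0*2))/(-3 + 0*2) + 11) = 6*(2*(-5 + 2*0)/(-3 + 0) + 11) = 6*(2*(-5 + 0)/(-3) + 11) = 6*(2*(-⅓)*(-5) + 11) = 6*(10/3 + 11) = 6*(43/3) = 86)
N(11) + o = 11² + 86 = 121 + 86 = 207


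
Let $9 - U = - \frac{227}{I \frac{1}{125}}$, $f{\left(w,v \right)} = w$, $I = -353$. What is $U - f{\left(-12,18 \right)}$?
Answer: $- \frac{20962}{353} \approx -59.382$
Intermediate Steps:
$U = - \frac{25198}{353}$ ($U = 9 - - \frac{227}{\left(-353\right) \frac{1}{125}} = 9 - - \frac{227}{- \frac{353}{125}} = 9 - \left(-227\right) \left(- \frac{125}{353}\right) = 9 - \frac{28375}{353} = - \frac{25198}{353} \approx -71.382$)
$U - f{\left(-12,18 \right)} = - \frac{25198}{353} - -12 = - \frac{25198}{353} + 12 = - \frac{20962}{353}$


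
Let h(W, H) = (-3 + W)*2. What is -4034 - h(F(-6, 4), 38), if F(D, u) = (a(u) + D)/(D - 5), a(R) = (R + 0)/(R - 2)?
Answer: -44316/11 ≈ -4028.7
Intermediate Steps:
a(R) = R/(-2 + R)
F(D, u) = (D + u/(-2 + u))/(-5 + D) (F(D, u) = (u/(-2 + u) + D)/(D - 5) = (D + u/(-2 + u))/(-5 + D))
h(W, H) = -6 + 2*W
-4034 - h(F(-6, 4), 38) = -4034 - (-6 + 2*((4 - 6*(-2 + 4))/((-5 - 6)*(-2 + 4)))) = -4034 - (-6 + 2*((4 - 6*2)/(-11*2))) = -4034 - (-6 + 2*(-1/11*½*(4 - 12))) = -4034 - (-6 + 2*(-1/11*½*(-8))) = -4034 - (-6 + 2*(4/11)) = -4034 - (-6 + 8/11) = -4034 - 1*(-58/11) = -4034 + 58/11 = -44316/11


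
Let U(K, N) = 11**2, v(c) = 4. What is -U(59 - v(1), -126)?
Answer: -121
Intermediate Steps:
U(K, N) = 121
-U(59 - v(1), -126) = -1*121 = -121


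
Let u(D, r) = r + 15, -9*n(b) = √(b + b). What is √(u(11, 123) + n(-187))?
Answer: √(1242 - I*√374)/3 ≈ 11.748 - 0.091456*I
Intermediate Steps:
n(b) = -√2*√b/9 (n(b) = -√(b + b)/9 = -√2*√b/9)
u(D, r) = 15 + r
√(u(11, 123) + n(-187)) = √((15 + 123) - √2*√(-187)/9) = √(138 - √2*I*√187/9) = √(138 - I*√374/9)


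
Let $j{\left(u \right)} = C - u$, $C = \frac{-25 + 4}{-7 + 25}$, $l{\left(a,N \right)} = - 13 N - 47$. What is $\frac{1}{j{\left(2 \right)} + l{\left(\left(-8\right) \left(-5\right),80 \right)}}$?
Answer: $- \frac{6}{6541} \approx -0.00091729$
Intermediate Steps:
$l{\left(a,N \right)} = -47 - 13 N$
$C = - \frac{7}{6}$ ($C = - \frac{21}{18} = \left(-21\right) \frac{1}{18} = - \frac{7}{6} \approx -1.1667$)
$j{\left(u \right)} = - \frac{7}{6} - u$
$\frac{1}{j{\left(2 \right)} + l{\left(\left(-8\right) \left(-5\right),80 \right)}} = \frac{1}{\left(- \frac{7}{6} - 2\right) - 1087} = \frac{1}{- \frac{19}{6} - 1087} = \frac{1}{- \frac{6541}{6}} = - \frac{6}{6541}$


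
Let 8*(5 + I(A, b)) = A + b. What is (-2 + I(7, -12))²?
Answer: 3721/64 ≈ 58.141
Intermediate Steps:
I(A, b) = -5 + A/8 + b/8 (I(A, b) = -5 + (A + b)/8 = -5 + (A/8 + b/8) = -5 + A/8 + b/8)
(-2 + I(7, -12))² = (-2 + (-5 + (⅛)*7 + (⅛)*(-12)))² = (-2 + (-5 + 7/8 - 3/2))² = (-2 - 45/8)² = (-61/8)² = 3721/64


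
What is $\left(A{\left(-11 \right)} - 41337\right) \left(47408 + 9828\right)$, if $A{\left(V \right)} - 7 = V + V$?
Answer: $-2366823072$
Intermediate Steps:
$A{\left(V \right)} = 7 + 2 V$ ($A{\left(V \right)} = 7 + \left(V + V\right) = 7 + 2 V$)
$\left(A{\left(-11 \right)} - 41337\right) \left(47408 + 9828\right) = \left(\left(7 + 2 \left(-11\right)\right) - 41337\right) \left(47408 + 9828\right) = \left(\left(7 - 22\right) - 41337\right) 57236 = \left(-15 - 41337\right) 57236 = \left(-41352\right) 57236 = -2366823072$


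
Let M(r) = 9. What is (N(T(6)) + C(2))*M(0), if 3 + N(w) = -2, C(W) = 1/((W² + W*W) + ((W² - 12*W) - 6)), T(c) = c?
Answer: -91/2 ≈ -45.500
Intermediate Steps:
C(W) = 1/(-6 - 12*W + 3*W²) (C(W) = 1/((W² + W²) + (-6 + W² - 12*W)) = 1/(2*W² + (-6 + W² - 12*W)) = 1/(-6 - 12*W + 3*W²))
N(w) = -5 (N(w) = -3 - 2 = -5)
(N(T(6)) + C(2))*M(0) = (-5 + 1/(3*(-2 + 2² - 4*2)))*9 = (-5 + 1/(3*(-2 + 4 - 8)))*9 = (-5 + (⅓)/(-6))*9 = (-5 + (⅓)*(-⅙))*9 = (-5 - 1/18)*9 = -91/18*9 = -91/2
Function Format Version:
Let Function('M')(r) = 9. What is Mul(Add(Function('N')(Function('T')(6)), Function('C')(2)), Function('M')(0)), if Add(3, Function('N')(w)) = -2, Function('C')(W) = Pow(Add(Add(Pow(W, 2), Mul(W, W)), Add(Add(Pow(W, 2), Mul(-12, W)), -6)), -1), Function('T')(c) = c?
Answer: Rational(-91, 2) ≈ -45.500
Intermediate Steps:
Function('C')(W) = Pow(Add(-6, Mul(-12, W), Mul(3, Pow(W, 2))), -1) (Function('C')(W) = Pow(Add(Add(Pow(W, 2), Pow(W, 2)), Add(-6, Pow(W, 2), Mul(-12, W))), -1) = Pow(Add(Mul(2, Pow(W, 2)), Add(-6, Pow(W, 2), Mul(-12, W))), -1) = Pow(Add(-6, Mul(-12, W), Mul(3, Pow(W, 2))), -1))
Function('N')(w) = -5 (Function('N')(w) = Add(-3, -2) = -5)
Mul(Add(Function('N')(Function('T')(6)), Function('C')(2)), Function('M')(0)) = Mul(Add(-5, Mul(Rational(1, 3), Pow(Add(-2, Pow(2, 2), Mul(-4, 2)), -1))), 9) = Mul(Add(-5, Mul(Rational(1, 3), Pow(Add(-2, 4, -8), -1))), 9) = Mul(Add(-5, Mul(Rational(1, 3), Pow(-6, -1))), 9) = Mul(Add(-5, Mul(Rational(1, 3), Rational(-1, 6))), 9) = Mul(Add(-5, Rational(-1, 18)), 9) = Mul(Rational(-91, 18), 9) = Rational(-91, 2)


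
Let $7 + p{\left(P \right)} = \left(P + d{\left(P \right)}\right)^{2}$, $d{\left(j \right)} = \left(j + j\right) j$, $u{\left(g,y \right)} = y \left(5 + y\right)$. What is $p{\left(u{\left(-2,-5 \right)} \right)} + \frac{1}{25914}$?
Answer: $- \frac{181397}{25914} \approx -7.0$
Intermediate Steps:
$d{\left(j \right)} = 2 j^{2}$ ($d{\left(j \right)} = 2 j j = 2 j^{2}$)
$p{\left(P \right)} = -7 + \left(P + 2 P^{2}\right)^{2}$
$p{\left(u{\left(-2,-5 \right)} \right)} + \frac{1}{25914} = \left(-7 + \left(- 5 \left(5 - 5\right)\right)^{2} \left(1 + 2 \left(- 5 \left(5 - 5\right)\right)\right)^{2}\right) + \frac{1}{25914} = \left(-7 + \left(\left(-5\right) 0\right)^{2} \left(1 + 2 \left(\left(-5\right) 0\right)\right)^{2}\right) + \frac{1}{25914} = \left(-7 + 0^{2} \left(1 + 2 \cdot 0\right)^{2}\right) + \frac{1}{25914} = \left(-7 + 0 \left(1 + 0\right)^{2}\right) + \frac{1}{25914} = \left(-7 + 0 \cdot 1^{2}\right) + \frac{1}{25914} = \left(-7 + 0 \cdot 1\right) + \frac{1}{25914} = \left(-7 + 0\right) + \frac{1}{25914} = -7 + \frac{1}{25914} = - \frac{181397}{25914}$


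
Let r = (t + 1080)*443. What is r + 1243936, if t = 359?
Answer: 1881413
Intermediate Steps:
r = 637477 (r = (359 + 1080)*443 = 1439*443 = 637477)
r + 1243936 = 637477 + 1243936 = 1881413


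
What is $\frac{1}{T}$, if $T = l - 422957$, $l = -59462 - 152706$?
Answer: $- \frac{1}{635125} \approx -1.5745 \cdot 10^{-6}$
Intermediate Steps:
$l = -212168$ ($l = -59462 - 152706 = -212168$)
$T = -635125$ ($T = -212168 - 422957 = -635125$)
$\frac{1}{T} = \frac{1}{-635125} = - \frac{1}{635125}$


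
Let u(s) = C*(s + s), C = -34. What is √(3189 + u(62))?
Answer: I*√1027 ≈ 32.047*I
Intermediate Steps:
u(s) = -68*s (u(s) = -34*(s + s) = -68*s)
√(3189 + u(62)) = √(3189 - 68*62) = √(3189 - 4216) = √(-1027) = I*√1027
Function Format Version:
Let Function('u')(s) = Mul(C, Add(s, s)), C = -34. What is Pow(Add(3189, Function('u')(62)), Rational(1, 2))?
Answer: Mul(I, Pow(1027, Rational(1, 2))) ≈ Mul(32.047, I)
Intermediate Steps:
Function('u')(s) = Mul(-68, s) (Function('u')(s) = Mul(-34, Add(s, s)) = Mul(-34, Mul(2, s)) = Mul(-68, s))
Pow(Add(3189, Function('u')(62)), Rational(1, 2)) = Pow(Add(3189, Mul(-68, 62)), Rational(1, 2)) = Pow(Add(3189, -4216), Rational(1, 2)) = Pow(-1027, Rational(1, 2)) = Mul(I, Pow(1027, Rational(1, 2)))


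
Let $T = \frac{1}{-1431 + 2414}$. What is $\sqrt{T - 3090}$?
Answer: $\frac{i \sqrt{2985832027}}{983} \approx 55.588 i$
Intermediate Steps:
$T = \frac{1}{983} \approx 0.0010173$
$\sqrt{T - 3090} = \sqrt{\frac{1}{983} - 3090} = \sqrt{- \frac{3037469}{983}} = \frac{i \sqrt{2985832027}}{983}$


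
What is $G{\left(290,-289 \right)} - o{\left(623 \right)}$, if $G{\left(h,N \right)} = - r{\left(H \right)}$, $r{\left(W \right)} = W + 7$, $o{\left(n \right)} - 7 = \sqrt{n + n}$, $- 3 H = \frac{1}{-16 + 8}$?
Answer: $- \frac{337}{24} - \sqrt{1246} \approx -49.34$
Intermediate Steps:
$H = \frac{1}{24}$ ($H = - \frac{1}{3 \left(-16 + 8\right)} = - \frac{1}{3 \left(-8\right)} = \left(- \frac{1}{3}\right) \left(- \frac{1}{8}\right) = \frac{1}{24} \approx 0.041667$)
$o{\left(n \right)} = 7 + \sqrt{2} \sqrt{n}$ ($o{\left(n \right)} = 7 + \sqrt{n + n} = 7 + \sqrt{2 n} = 7 + \sqrt{2} \sqrt{n}$)
$r{\left(W \right)} = 7 + W$
$G{\left(h,N \right)} = - \frac{169}{24}$ ($G{\left(h,N \right)} = - (7 + \frac{1}{24}) = \left(-1\right) \frac{169}{24} = - \frac{169}{24}$)
$G{\left(290,-289 \right)} - o{\left(623 \right)} = - \frac{169}{24} - \left(7 + \sqrt{2} \sqrt{623}\right) = - \frac{169}{24} - \left(7 + \sqrt{1246}\right) = - \frac{337}{24} - \sqrt{1246}$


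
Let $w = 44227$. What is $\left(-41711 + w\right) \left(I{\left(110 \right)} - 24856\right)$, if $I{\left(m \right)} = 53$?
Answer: $-62404348$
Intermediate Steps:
$\left(-41711 + w\right) \left(I{\left(110 \right)} - 24856\right) = \left(-41711 + 44227\right) \left(53 - 24856\right) = 2516 \left(-24803\right) = -62404348$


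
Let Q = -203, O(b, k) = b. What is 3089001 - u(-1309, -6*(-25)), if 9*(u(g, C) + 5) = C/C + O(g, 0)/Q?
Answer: 89581150/29 ≈ 3.0890e+6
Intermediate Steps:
u(g, C) = -44/9 - g/1827 (u(g, C) = -5 + (C/C + g/(-203))/9 = -5 + (1 + g*(-1/203))/9 = -5 + (1 - g/203)/9 = -5 + (⅑ - g/1827) = -44/9 - g/1827)
3089001 - u(-1309, -6*(-25)) = 3089001 - (-44/9 - 1/1827*(-1309)) = 3089001 - (-44/9 + 187/261) = 3089001 - 1*(-121/29) = 3089001 + 121/29 = 89581150/29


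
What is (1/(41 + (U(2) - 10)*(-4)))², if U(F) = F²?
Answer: 1/4225 ≈ 0.00023669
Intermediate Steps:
(1/(41 + (U(2) - 10)*(-4)))² = (1/(41 + (2² - 10)*(-4)))² = (1/(41 + (4 - 10)*(-4)))² = (1/(41 - 6*(-4)))² = (1/(41 + 24))² = (1/65)² = 1/4225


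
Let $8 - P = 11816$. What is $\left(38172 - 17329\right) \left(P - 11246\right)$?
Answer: $-480514522$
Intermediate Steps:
$P = -11808$ ($P = 8 - 11816 = -11808$)
$\left(38172 - 17329\right) \left(P - 11246\right) = \left(38172 - 17329\right) \left(-11808 - 11246\right) = 20843 \left(-23054\right) = -480514522$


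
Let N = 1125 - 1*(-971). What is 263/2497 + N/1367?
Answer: 5593233/3413399 ≈ 1.6386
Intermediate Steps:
N = 2096 (N = 1125 + 971 = 2096)
263/2497 + N/1367 = 263/2497 + 2096/1367 = 5593233/3413399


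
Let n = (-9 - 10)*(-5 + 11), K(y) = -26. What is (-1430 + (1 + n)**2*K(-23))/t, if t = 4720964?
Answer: -83356/1180241 ≈ -0.070626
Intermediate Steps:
n = -114 (n = -19*6 = -114)
(-1430 + (1 + n)**2*K(-23))/t = (-1430 + (1 - 114)**2*(-26))/4720964 = (-1430 + (-113)**2*(-26))*(1/4720964) = (-1430 + 12769*(-26))*(1/4720964) = (-1430 - 331994)*(1/4720964) = -333424*1/4720964 = -83356/1180241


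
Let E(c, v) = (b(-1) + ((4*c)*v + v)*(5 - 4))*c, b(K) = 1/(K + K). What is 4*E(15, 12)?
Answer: 43890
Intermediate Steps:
b(K) = 1/(2*K)
E(c, v) = c*(-½ + v + 4*c*v) (E(c, v) = ((½)/(-1) + ((4*c)*v + v)*(5 - 4))*c = ((½)*(-1) + (4*c*v + v)*1)*c = (-½ + (v + 4*c*v)*1)*c = (-½ + (v + 4*c*v))*c = (-½ + v + 4*c*v)*c = c*(-½ + v + 4*c*v))
4*E(15, 12) = 4*((½)*15*(-1 + 2*12 + 8*15*12)) = 4*((½)*15*(-1 + 24 + 1440)) = 4*((½)*15*1463) = 4*(21945/2) = 43890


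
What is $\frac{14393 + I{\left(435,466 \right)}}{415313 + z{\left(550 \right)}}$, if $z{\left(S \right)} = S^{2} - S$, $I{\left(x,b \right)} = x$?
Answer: $\frac{14828}{717263} \approx 0.020673$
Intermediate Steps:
$\frac{14393 + I{\left(435,466 \right)}}{415313 + z{\left(550 \right)}} = \frac{14393 + 435}{415313 + 550 \left(-1 + 550\right)} = \frac{14828}{415313 + 550 \cdot 549} = \frac{14828}{415313 + 301950} = \frac{14828}{717263}$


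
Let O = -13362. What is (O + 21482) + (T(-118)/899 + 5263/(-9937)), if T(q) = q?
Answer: 3817526503/470177 ≈ 8119.3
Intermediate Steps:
(O + 21482) + (T(-118)/899 + 5263/(-9937)) = (-13362 + 21482) + (-118/899 + 5263/(-9937)) = 8120 + (-118*1/899 + 5263*(-1/9937)) = 8120 + (-118/899 - 277/523) = 8120 - 310737/470177 = 3817526503/470177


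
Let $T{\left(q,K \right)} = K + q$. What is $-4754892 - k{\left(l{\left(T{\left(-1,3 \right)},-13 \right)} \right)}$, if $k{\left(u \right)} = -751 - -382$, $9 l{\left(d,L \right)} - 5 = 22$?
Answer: $-4754523$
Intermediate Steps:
$l{\left(d,L \right)} = 3$ ($l{\left(d,L \right)} = \frac{5}{9} + \frac{1}{9} \cdot 22 = \frac{5}{9} + \frac{22}{9} = 3$)
$k{\left(u \right)} = -369$ ($k{\left(u \right)} = -751 + 382 = -369$)
$-4754892 - k{\left(l{\left(T{\left(-1,3 \right)},-13 \right)} \right)} = -4754892 - -369 = -4754892 + 369 = -4754523$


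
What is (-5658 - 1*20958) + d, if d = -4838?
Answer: -31454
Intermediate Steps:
(-5658 - 1*20958) + d = (-5658 - 1*20958) - 4838 = (-5658 - 20958) - 4838 = -26616 - 4838 = -31454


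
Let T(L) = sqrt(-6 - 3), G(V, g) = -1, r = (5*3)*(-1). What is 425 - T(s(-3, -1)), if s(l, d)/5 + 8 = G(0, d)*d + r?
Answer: 425 - 3*I ≈ 425.0 - 3.0*I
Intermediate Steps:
r = -15 (r = 15*(-1) = -15)
s(l, d) = -115 - 5*d (s(l, d) = -40 + 5*(-d - 15) = -40 + 5*(-15 - d) = -40 + (-75 - 5*d) = -115 - 5*d)
T(L) = 3*I (T(L) = sqrt(-9) = 3*I)
425 - T(s(-3, -1)) = 425 - 3*I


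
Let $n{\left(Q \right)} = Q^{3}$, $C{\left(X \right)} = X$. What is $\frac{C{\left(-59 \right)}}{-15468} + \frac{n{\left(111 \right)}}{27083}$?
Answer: $\frac{21156114205}{418919844} \approx 50.502$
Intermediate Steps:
$\frac{C{\left(-59 \right)}}{-15468} + \frac{n{\left(111 \right)}}{27083} = - \frac{59}{-15468} + \frac{111^{3}}{27083} = \left(-59\right) \left(- \frac{1}{15468}\right) + 1367631 \cdot \frac{1}{27083} = \frac{59}{15468} + \frac{1367631}{27083} = \frac{21156114205}{418919844}$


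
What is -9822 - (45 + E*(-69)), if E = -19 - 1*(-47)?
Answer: -7935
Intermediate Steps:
E = 28 (E = -19 + 47 = 28)
-9822 - (45 + E*(-69)) = -9822 - (45 + 28*(-69)) = -9822 - (45 - 1932) = -9822 - 1*(-1887) = -9822 + 1887 = -7935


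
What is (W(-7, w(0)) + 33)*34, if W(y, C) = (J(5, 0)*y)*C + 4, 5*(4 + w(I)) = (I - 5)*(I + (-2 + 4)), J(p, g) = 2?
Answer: 4114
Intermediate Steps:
w(I) = -4 + (-5 + I)*(2 + I)/5 (w(I) = -4 + ((I - 5)*(I + (-2 + 4)))/5 = -4 + ((-5 + I)*(I + 2))/5 = -4 + ((-5 + I)*(2 + I))/5 = -4 + (-5 + I)*(2 + I)/5)
W(y, C) = 4 + 2*C*y (W(y, C) = (2*y)*C + 4 = 2*C*y + 4 = 4 + 2*C*y)
(W(-7, w(0)) + 33)*34 = ((4 + 2*(-6 - ⅗*0 + (⅕)*0²)*(-7)) + 33)*34 = ((4 + 2*(-6 + 0 + (⅕)*0)*(-7)) + 33)*34 = ((4 + 2*(-6 + 0 + 0)*(-7)) + 33)*34 = ((4 + 2*(-6)*(-7)) + 33)*34 = ((4 + 84) + 33)*34 = (88 + 33)*34 = 121*34 = 4114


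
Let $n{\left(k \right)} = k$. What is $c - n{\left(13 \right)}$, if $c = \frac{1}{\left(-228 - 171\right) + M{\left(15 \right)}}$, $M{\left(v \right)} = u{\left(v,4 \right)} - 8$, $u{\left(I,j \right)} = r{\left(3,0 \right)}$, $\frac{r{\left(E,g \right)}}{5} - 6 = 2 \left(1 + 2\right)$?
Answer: $- \frac{4512}{347} \approx -13.003$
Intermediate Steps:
$r{\left(E,g \right)} = 60$ ($r{\left(E,g \right)} = 30 + 5 \cdot 2 \left(1 + 2\right) = 30 + 5 \cdot 2 \cdot 3 = 30 + 5 \cdot 6 = 30 + 30 = 60$)
$u{\left(I,j \right)} = 60$
$M{\left(v \right)} = 52$ ($M{\left(v \right)} = 60 - 8 = 52$)
$c = - \frac{1}{347}$ ($c = \frac{1}{\left(-228 - 171\right) + 52} = \frac{1}{-399 + 52} = \frac{1}{-347} = - \frac{1}{347} \approx -0.0028818$)
$c - n{\left(13 \right)} = - \frac{1}{347} - 13 = - \frac{4512}{347}$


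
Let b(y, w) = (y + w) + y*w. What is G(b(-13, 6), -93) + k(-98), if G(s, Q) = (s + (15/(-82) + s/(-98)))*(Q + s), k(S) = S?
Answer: 29954538/2009 ≈ 14910.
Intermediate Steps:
b(y, w) = w + y + w*y (b(y, w) = (w + y) + w*y = w + y + w*y)
G(s, Q) = (-15/82 + 97*s/98)*(Q + s) (G(s, Q) = (s + (15*(-1/82) + s*(-1/98)))*(Q + s) = (s + (-15/82 - s/98))*(Q + s) = (-15/82 + 97*s/98)*(Q + s))
G(b(-13, 6), -93) + k(-98) = (-15/82*(-93) - 15*(6 - 13 + 6*(-13))/82 + 97*(6 - 13 + 6*(-13))²/98 + (97/98)*(-93)*(6 - 13 + 6*(-13))) - 98 = (1395/82 - 15*(6 - 13 - 78)/82 + 97*(6 - 13 - 78)²/98 + (97/98)*(-93)*(6 - 13 - 78)) - 98 = (1395/82 - 15/82*(-85) + (97/98)*(-85)² + (97/98)*(-93)*(-85)) - 98 = (1395/82 + 1275/82 + (97/98)*7225 + 766785/98) - 98 = (1395/82 + 1275/82 + 700825/98 + 766785/98) - 98 = 30151420/2009 - 98 = 29954538/2009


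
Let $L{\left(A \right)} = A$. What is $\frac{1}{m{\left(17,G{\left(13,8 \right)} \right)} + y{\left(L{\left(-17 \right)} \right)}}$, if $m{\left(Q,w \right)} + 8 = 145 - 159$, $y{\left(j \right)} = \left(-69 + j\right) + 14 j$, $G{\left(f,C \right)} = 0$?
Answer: $- \frac{1}{346} \approx -0.0028902$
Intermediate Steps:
$y{\left(j \right)} = -69 + 15 j$
$m{\left(Q,w \right)} = -22$ ($m{\left(Q,w \right)} = -8 + \left(145 - 159\right) = -8 - 14 = -22$)
$\frac{1}{m{\left(17,G{\left(13,8 \right)} \right)} + y{\left(L{\left(-17 \right)} \right)}} = \frac{1}{-22 + \left(-69 + 15 \left(-17\right)\right)} = \frac{1}{-22 - 324} = \frac{1}{-346} = - \frac{1}{346}$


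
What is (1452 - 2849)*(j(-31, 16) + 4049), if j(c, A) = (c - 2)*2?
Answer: -5564251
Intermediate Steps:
j(c, A) = -4 + 2*c (j(c, A) = (-2 + c)*2 = -4 + 2*c)
(1452 - 2849)*(j(-31, 16) + 4049) = (1452 - 2849)*((-4 + 2*(-31)) + 4049) = -1397*((-4 - 62) + 4049) = -1397*(-66 + 4049) = -1397*3983 = -5564251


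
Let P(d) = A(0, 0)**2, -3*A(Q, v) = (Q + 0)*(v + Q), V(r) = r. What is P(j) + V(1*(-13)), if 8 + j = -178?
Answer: -13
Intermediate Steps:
A(Q, v) = -Q*(Q + v)/3 (A(Q, v) = -(Q + 0)*(v + Q)/3 = -Q*(Q + v)/3)
j = -186 (j = -8 - 178 = -186)
P(d) = 0 (P(d) = (-1/3*0*(0 + 0))**2 = (-1/3*0*0)**2 = 0**2 = 0)
P(j) + V(1*(-13)) = 0 + 1*(-13) = 0 - 13 = -13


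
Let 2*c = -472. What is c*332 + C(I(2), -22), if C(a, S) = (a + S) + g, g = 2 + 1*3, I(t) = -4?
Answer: -78373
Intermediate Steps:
c = -236 (c = (½)*(-472) = -236)
g = 5 (g = 2 + 3 = 5)
C(a, S) = 5 + S + a (C(a, S) = (a + S) + 5 = (S + a) + 5 = 5 + S + a)
c*332 + C(I(2), -22) = -236*332 + (5 - 22 - 4) = -78352 - 21 = -78373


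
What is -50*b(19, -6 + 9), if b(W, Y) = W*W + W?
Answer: -19000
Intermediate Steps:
b(W, Y) = W + W**2 (b(W, Y) = W**2 + W = W + W**2)
-50*b(19, -6 + 9) = -950*(1 + 19) = -950*20 = -50*380 = -19000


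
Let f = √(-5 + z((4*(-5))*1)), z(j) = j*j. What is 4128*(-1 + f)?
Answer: -4128 + 4128*√395 ≈ 77914.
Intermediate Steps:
z(j) = j²
f = √395 (f = √(-5 + ((4*(-5))*1)²) = √(-5 + (-20*1)²) = √(-5 + (-20)²) = √(-5 + 400) = √395 ≈ 19.875)
4128*(-1 + f) = 4128*(-1 + √395) = -4128 + 4128*√395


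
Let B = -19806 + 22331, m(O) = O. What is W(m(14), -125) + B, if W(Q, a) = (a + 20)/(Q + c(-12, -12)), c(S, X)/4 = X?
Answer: 85955/34 ≈ 2528.1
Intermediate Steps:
c(S, X) = 4*X
W(Q, a) = (20 + a)/(-48 + Q) (W(Q, a) = (a + 20)/(Q + 4*(-12)) = (20 + a)/(Q - 48) = (20 + a)/(-48 + Q))
B = 2525
W(m(14), -125) + B = (20 - 125)/(-48 + 14) + 2525 = -105/(-34) + 2525 = -1/34*(-105) + 2525 = 105/34 + 2525 = 85955/34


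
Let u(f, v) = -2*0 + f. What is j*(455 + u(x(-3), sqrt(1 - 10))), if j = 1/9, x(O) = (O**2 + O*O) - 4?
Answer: 469/9 ≈ 52.111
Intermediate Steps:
x(O) = -4 + 2*O**2 (x(O) = (O**2 + O**2) - 4 = 2*O**2 - 4 = -4 + 2*O**2)
u(f, v) = f (u(f, v) = 0 + f = f)
j = 1/9 ≈ 0.11111
j*(455 + u(x(-3), sqrt(1 - 10))) = (455 + (-4 + 2*(-3)**2))/9 = (455 + (-4 + 2*9))/9 = (455 + (-4 + 18))/9 = (455 + 14)/9 = (1/9)*469 = 469/9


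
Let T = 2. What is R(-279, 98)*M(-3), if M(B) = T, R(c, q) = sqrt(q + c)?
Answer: 2*I*sqrt(181) ≈ 26.907*I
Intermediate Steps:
R(c, q) = sqrt(c + q)
M(B) = 2
R(-279, 98)*M(-3) = sqrt(-279 + 98)*2 = sqrt(-181)*2 = (I*sqrt(181))*2 = 2*I*sqrt(181)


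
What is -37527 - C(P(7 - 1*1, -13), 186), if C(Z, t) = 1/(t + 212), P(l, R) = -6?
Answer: -14935747/398 ≈ -37527.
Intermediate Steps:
C(Z, t) = 1/(212 + t)
-37527 - C(P(7 - 1*1, -13), 186) = -37527 - 1/(212 + 186) = -37527 - 1/398 = -14935747/398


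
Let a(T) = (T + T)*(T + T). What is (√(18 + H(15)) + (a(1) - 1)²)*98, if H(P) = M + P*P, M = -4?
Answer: 882 + 98*√239 ≈ 2397.0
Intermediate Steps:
a(T) = 4*T² (a(T) = (2*T)*(2*T) = 4*T²)
H(P) = -4 + P² (H(P) = -4 + P*P = -4 + P²)
(√(18 + H(15)) + (a(1) - 1)²)*98 = (√(18 + (-4 + 15²)) + (4*1² - 1)²)*98 = (√(18 + (-4 + 225)) + (4*1 - 1)²)*98 = (√(18 + 221) + (4 - 1)²)*98 = (√239 + 3²)*98 = (√239 + 9)*98 = (9 + √239)*98 = 882 + 98*√239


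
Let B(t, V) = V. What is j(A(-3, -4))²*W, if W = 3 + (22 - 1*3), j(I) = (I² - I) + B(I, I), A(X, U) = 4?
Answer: 5632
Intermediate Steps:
j(I) = I² (j(I) = (I² - I) + I = I²)
W = 22 (W = 3 + (22 - 3) = 3 + 19 = 22)
j(A(-3, -4))²*W = (4²)²*22 = 16²*22 = 256*22 = 5632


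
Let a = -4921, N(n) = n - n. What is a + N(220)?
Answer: -4921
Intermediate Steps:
N(n) = 0
a + N(220) = -4921 + 0 = -4921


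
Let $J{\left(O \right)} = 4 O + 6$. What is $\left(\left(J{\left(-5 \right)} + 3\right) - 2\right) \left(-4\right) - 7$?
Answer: $45$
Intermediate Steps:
$J{\left(O \right)} = 6 + 4 O$
$\left(\left(J{\left(-5 \right)} + 3\right) - 2\right) \left(-4\right) - 7 = \left(\left(\left(6 + 4 \left(-5\right)\right) + 3\right) - 2\right) \left(-4\right) - 7 = \left(\left(\left(6 - 20\right) + 3\right) - 2\right) \left(-4\right) - 7 = \left(\left(-14 + 3\right) - 2\right) \left(-4\right) - 7 = \left(-11 - 2\right) \left(-4\right) - 7 = \left(-13\right) \left(-4\right) - 7 = 52 - 7 = 45$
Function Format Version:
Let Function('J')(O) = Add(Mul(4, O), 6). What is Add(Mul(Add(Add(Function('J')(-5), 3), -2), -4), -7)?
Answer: 45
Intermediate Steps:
Function('J')(O) = Add(6, Mul(4, O))
Add(Mul(Add(Add(Function('J')(-5), 3), -2), -4), -7) = Add(Mul(Add(Add(Add(6, Mul(4, -5)), 3), -2), -4), -7) = Add(Mul(Add(Add(Add(6, -20), 3), -2), -4), -7) = Add(Mul(Add(Add(-14, 3), -2), -4), -7) = Add(Mul(Add(-11, -2), -4), -7) = Add(Mul(-13, -4), -7) = Add(52, -7) = 45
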